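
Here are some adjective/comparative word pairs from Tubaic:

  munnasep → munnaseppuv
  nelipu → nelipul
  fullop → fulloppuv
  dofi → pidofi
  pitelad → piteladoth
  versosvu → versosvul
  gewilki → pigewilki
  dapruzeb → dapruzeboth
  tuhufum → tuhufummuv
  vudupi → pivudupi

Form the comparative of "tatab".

"tatab" ends in -b. The one such stem in the data (dapruzeb → dapruzeboth) adds -oth, so the same rule applies.
So tatab → tataboth.

tataboth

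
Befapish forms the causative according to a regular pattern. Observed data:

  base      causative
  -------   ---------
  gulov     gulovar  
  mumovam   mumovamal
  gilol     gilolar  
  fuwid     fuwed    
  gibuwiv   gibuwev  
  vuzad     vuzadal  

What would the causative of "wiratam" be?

"wiratam" has last vowel 'a'. The stems whose last vowel is 'a' (vuzad → vuzadal, mumovam → mumovamal) add -al.
So wiratam → wiratamal.

wiratamal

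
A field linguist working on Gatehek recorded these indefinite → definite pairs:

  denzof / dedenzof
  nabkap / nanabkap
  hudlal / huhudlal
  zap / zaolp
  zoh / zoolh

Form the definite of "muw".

muolw

nabkap and zap both end in -p yet inflect differently (nanabkap, zaolp), so the final letter is not what conditions the rule; the number of vowels is.
"muw" has 1 vowel. The stems with 1 vowel (zap → zaolp, zoh → zoolh) insert -ol- after the first vowel.
The other pattern: stems with 2 vowels repeat the first consonant+vowel as a prefix.
So muw → muolw.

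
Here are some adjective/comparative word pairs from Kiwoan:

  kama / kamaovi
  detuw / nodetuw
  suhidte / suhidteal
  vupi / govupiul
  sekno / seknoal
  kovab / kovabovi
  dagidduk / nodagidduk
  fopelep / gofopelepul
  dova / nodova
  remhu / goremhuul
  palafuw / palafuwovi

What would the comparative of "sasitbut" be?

palafuw and detuw both end in -w yet inflect differently (palafuwovi, nodetuw), so the final letter is not what conditions the rule; the first letter is.
"sasitbut" begins with s-. The stems beginning with s- (suhidte → suhidteal, sekno → seknoal) add -al.
The other patterns: stems beginning with k- or p- add -ovi; stems beginning with d- add the prefix no-; stems beginning with f-, r- or v- add go- … -ul around the stem.
So sasitbut → sasitbutal.

sasitbutal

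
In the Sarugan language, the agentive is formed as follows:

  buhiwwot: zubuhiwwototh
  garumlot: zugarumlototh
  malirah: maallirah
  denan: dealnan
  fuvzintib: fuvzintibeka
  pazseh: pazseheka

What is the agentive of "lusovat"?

lualsovat

malirah and pazseh both end in -h yet inflect differently (maallirah, pazseheka), so the final letter is not what conditions the rule; the last vowel is.
"lusovat" has last vowel 'a'. The stems whose last vowel is 'a' (malirah → maallirah, denan → dealnan) insert -al- after the first vowel.
So lusovat → lualsovat.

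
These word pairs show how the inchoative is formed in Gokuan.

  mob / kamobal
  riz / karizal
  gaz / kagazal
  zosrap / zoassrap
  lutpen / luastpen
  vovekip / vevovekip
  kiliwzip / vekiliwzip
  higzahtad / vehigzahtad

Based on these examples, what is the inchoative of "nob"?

zosrap and vovekip both end in -p yet inflect differently (zoassrap, vevovekip), so the final letter is not what conditions the rule; the number of vowels is.
"nob" has 1 vowel. The stems with 1 vowel (mob → kamobal, riz → karizal, gaz → kagazal) add ka- … -al around the stem.
So nob → kanobal.

kanobal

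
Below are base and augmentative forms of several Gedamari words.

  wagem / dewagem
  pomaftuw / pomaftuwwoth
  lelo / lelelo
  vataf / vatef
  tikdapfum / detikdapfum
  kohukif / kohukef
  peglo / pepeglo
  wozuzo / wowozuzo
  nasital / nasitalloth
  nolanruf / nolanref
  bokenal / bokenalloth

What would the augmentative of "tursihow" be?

tikdapfum and nolanruf both have last vowel 'u' yet inflect differently (detikdapfum, nolanref), so the last vowel is not what conditions the rule; the final letter is.
"tursihow" ends in -w. The one such stem in the data (pomaftuw → pomaftuwwoth) doubles the final consonant and adds -oth (as do bokenal, nasital), so the same rule applies.
So tursihow → tursihowwoth.

tursihowwoth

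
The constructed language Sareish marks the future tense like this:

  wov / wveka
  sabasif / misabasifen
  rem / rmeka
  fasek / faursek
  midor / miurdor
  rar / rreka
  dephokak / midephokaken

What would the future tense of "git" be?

gteka

rar and midor both end in -r yet inflect differently (rreka, miurdor), so the final letter is not what conditions the rule; the number of vowels is.
"git" has 1 vowel. The stems with 1 vowel (rem → rmeka, rar → rreka, wov → wveka) delete the last vowel and add -eka.
The other patterns: stems with 2 vowels insert -ur- after the first vowel; stems with 3 vowels add mi- … -en around the stem.
So git → gteka.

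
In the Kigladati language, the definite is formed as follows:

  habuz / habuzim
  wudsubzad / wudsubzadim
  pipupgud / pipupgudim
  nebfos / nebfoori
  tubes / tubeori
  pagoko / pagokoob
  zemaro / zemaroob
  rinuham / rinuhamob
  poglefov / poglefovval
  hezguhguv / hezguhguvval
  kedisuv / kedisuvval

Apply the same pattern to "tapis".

tapiori

nebfos and pagoko both have last vowel 'o' yet inflect differently (nebfoori, pagokoob), so the last vowel is not what conditions the rule; the final letter is.
"tapis" ends in -s. The stems ending in -s (nebfos → nebfoori, tubes → tubeori) drop the final letter and add -ori.
So tapis → tapiori.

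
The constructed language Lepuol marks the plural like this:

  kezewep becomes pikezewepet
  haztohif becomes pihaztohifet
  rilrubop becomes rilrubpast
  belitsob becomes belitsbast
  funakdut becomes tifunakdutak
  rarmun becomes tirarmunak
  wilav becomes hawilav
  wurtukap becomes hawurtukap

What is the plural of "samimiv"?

pisamimivet

"samimiv" has last vowel 'i'. The one such stem in the data (haztohif → pihaztohifet) adds pi- … -et around the stem, so the same rule applies.
So samimiv → pisamimivet.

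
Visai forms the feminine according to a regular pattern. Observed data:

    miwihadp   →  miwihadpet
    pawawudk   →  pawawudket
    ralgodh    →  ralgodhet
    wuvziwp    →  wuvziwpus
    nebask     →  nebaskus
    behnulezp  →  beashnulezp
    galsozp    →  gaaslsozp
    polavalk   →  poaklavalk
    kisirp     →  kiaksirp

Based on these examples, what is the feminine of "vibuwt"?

vibuwtus

"vibuwt" has second-to-last letter 'w'. The one such stem in the data (wuvziwp → wuvziwpus) adds -us, so the same rule applies.
So vibuwt → vibuwtus.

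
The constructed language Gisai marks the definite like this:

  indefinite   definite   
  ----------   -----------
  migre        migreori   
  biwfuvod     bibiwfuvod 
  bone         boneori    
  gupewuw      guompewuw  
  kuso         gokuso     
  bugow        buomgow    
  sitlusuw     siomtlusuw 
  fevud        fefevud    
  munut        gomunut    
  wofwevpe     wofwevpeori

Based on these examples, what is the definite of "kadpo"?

biwfuvod and kuso both have last vowel 'o' yet inflect differently (bibiwfuvod, gokuso), so the last vowel is not what conditions the rule; the final letter is.
"kadpo" ends in -o. The one such stem in the data (kuso → gokuso) adds the prefix go-, so the same rule applies.
So kadpo → gokadpo.

gokadpo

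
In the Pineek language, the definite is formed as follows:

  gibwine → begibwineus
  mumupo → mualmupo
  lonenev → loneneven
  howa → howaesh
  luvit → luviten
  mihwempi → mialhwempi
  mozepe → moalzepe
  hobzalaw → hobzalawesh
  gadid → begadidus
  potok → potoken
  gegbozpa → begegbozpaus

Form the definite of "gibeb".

mozepe and gibwine both end in -e yet inflect differently (moalzepe, begibwineus), so the final letter is not what conditions the rule; the first letter is.
"gibeb" begins with g-. The stems beginning with g- (gadid → begadidus, gibwine → begibwineus, gegbozpa → begegbozpaus) add be- … -us around the stem.
The other patterns: stems beginning with m- insert -al- after the first vowel; stems beginning with h- add -esh; stems beginning with l- or p- add -en.
So gibeb → begibebus.

begibebus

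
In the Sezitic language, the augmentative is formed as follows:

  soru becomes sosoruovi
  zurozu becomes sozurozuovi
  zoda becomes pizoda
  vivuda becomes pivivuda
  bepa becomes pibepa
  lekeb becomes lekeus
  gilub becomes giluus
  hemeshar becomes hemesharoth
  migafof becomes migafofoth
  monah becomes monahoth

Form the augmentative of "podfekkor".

podfekkoroth

"podfekkor" ends in -r. The one such stem in the data (hemeshar → hemesharoth) adds -oth, so the same rule applies.
The other patterns: stems ending in -u add so- … -ovi around the stem; stems ending in -a add the prefix pi-; stems ending in -b drop the final letter and add -us.
So podfekkor → podfekkoroth.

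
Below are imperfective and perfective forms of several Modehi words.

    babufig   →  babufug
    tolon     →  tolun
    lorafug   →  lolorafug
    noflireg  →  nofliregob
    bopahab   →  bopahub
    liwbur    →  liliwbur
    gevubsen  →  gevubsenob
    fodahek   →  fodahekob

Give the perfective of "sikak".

sikuk

"sikak" has last vowel 'a'. The one such stem in the data (bopahab → bopahub) changes the last vowel to 'u' (as do tolon, babufig), so the same rule applies.
The other patterns: stems whose last vowel is 'u' repeat the first consonant+vowel as a prefix; stems whose last vowel is 'e' add -ob.
So sikak → sikuk.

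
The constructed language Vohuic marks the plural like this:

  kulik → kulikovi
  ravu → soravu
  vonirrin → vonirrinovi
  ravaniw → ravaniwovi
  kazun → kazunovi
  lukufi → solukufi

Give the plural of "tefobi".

sotefobi

ravaniw and lukufi both have last vowel 'i' yet inflect differently (ravaniwovi, solukufi), so the last vowel is not what conditions the rule; whether the stem ends in a vowel or a consonant is.
"tefobi" ends in a vowel. The stems ending in a vowel (lukufi → solukufi, ravu → soravu) add the prefix so-.
The other pattern: stems ending in a consonant add -ovi.
So tefobi → sotefobi.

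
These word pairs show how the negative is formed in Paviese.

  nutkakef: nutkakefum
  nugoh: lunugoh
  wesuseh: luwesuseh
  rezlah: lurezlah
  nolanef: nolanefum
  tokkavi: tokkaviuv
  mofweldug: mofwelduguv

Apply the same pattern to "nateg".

nateguv

wesuseh and nutkakef both have last vowel 'e' yet inflect differently (luwesuseh, nutkakefum), so the last vowel is not what conditions the rule; the final letter is.
"nateg" ends in -g. The one such stem in the data (mofweldug → mofwelduguv) adds -uv, so the same rule applies.
The other patterns: stems ending in -h add the prefix lu-; stems ending in -f add -um.
So nateg → nateguv.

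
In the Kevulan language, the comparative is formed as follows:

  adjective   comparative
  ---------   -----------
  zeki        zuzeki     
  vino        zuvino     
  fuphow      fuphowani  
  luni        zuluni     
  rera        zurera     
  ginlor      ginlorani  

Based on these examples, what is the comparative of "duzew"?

ginlor and vino both have last vowel 'o' yet inflect differently (ginlorani, zuvino), so the last vowel is not what conditions the rule; whether the stem ends in a vowel or a consonant is.
"duzew" ends in a consonant. The stems ending in a consonant (ginlor → ginlorani, fuphow → fuphowani) add -ani.
The other pattern: stems ending in a vowel add the prefix zu-.
So duzew → duzewani.

duzewani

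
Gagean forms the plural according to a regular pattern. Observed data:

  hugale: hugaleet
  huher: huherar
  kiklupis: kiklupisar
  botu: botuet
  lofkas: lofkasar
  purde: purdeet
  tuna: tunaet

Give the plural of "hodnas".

hodnasar

"hodnas" ends in a consonant. The stems ending in a consonant (lofkas → lofkasar, kiklupis → kiklupisar, huher → huherar) add -ar.
The other pattern: stems ending in a vowel add -et.
So hodnas → hodnasar.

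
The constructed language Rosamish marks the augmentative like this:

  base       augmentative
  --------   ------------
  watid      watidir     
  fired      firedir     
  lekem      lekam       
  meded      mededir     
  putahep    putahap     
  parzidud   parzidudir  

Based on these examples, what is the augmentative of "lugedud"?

fired and lekem both have last vowel 'e' yet inflect differently (firedir, lekam), so the last vowel is not what conditions the rule; the final letter is.
"lugedud" ends in -d. The stems ending in -d (parzidud → parzidudir, fired → firedir, meded → mededir) add -ir.
The other pattern: stems ending in -m or -p change the last vowel to 'a'.
So lugedud → lugedudir.

lugedudir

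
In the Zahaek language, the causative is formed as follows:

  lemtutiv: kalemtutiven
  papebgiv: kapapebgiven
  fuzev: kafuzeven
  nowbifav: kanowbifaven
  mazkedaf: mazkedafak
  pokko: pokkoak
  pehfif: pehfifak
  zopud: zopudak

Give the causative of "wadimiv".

nowbifav and mazkedaf both have last vowel 'a' yet inflect differently (kanowbifaven, mazkedafak), so the last vowel is not what conditions the rule; the final letter is.
"wadimiv" ends in -v. The stems ending in -v (lemtutiv → kalemtutiven, papebgiv → kapapebgiven, fuzev → kafuzeven) add ka- … -en around the stem.
So wadimiv → kawadimiven.

kawadimiven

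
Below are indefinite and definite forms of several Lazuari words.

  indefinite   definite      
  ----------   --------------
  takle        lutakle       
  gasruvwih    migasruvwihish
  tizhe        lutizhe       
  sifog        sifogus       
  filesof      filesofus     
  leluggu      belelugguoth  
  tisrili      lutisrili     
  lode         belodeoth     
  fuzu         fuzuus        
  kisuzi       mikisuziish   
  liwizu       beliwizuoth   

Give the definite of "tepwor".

lode and tizhe both end in -e yet inflect differently (belodeoth, lutizhe), so the final letter is not what conditions the rule; the first letter is.
"tepwor" begins with t-. The stems beginning with t- (tisrili → lutisrili, tizhe → lutizhe, takle → lutakle) add the prefix lu-.
So tepwor → lutepwor.

lutepwor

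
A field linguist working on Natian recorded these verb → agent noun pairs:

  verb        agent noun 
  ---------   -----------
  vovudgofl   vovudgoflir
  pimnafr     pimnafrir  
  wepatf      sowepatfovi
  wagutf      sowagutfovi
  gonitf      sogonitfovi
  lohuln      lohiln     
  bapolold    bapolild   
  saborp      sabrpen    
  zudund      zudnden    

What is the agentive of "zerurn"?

zerrnen

bapolold and zudund both end in -d yet inflect differently (bapolild, zudnden), so the final letter is not what conditions the rule; the second-to-last letter is.
"zerurn" has second-to-last letter 'r'. The one such stem in the data (saborp → sabrpen) deletes the last vowel and adds -en (as does zudund), so the same rule applies.
The other patterns: stems whose second-to-last letter is 'f' add -ir; stems whose second-to-last letter is 't' add so- … -ovi around the stem; stems whose second-to-last letter is 'l' change the last vowel to 'i'.
So zerurn → zerrnen.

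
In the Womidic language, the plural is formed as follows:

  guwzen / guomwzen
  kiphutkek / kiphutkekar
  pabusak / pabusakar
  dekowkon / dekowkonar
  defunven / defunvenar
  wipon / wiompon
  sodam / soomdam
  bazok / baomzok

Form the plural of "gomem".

goommem

"gomem" has 2 vowels. The stems with 2 vowels (guwzen → guomwzen, wipon → wiompon, bazok → baomzok) insert -om- after the first vowel.
So gomem → goommem.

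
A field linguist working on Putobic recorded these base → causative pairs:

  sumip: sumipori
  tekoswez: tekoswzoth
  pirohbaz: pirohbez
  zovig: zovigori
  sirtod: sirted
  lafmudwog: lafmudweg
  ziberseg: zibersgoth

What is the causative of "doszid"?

"doszid" has last vowel 'i'. The stems whose last vowel is 'i' (zovig → zovigori, sumip → sumipori) add -ori.
The other patterns: stems whose last vowel is 'e' delete the last vowel and add -oth; stems whose last vowel is 'a' or 'o' change the last vowel to 'e'.
So doszid → doszidori.

doszidori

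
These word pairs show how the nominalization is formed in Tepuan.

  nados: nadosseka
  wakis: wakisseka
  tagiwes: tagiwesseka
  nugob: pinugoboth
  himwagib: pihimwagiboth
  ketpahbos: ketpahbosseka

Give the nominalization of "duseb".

wakis and himwagib both have last vowel 'i' yet inflect differently (wakisseka, pihimwagiboth), so the last vowel is not what conditions the rule; the final letter is.
"duseb" ends in -b. The stems ending in -b (himwagib → pihimwagiboth, nugob → pinugoboth) add pi- … -oth around the stem.
The other pattern: stems ending in -s double the final consonant and add -eka.
So duseb → piduseboth.

piduseboth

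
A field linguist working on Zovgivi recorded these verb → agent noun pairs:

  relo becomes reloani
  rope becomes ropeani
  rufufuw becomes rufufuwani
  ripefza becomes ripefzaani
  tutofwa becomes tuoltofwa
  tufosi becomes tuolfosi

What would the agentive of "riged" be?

ripefza and tutofwa both end in -a yet inflect differently (ripefzaani, tuoltofwa), so the final letter is not what conditions the rule; the first letter is.
"riged" begins with r-. The stems beginning with r- (relo → reloani, rope → ropeani, rufufuw → rufufuwani) add -ani.
So riged → rigedani.

rigedani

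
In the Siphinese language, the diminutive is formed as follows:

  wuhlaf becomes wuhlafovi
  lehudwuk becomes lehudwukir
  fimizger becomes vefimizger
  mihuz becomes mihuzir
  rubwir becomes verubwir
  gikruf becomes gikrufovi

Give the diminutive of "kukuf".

gikruf and mihuz both have last vowel 'u' yet inflect differently (gikrufovi, mihuzir), so the last vowel is not what conditions the rule; the final letter is.
"kukuf" ends in -f. The stems ending in -f (wuhlaf → wuhlafovi, gikruf → gikrufovi) add -ovi.
The other patterns: stems ending in -r add the prefix ve-; stems ending in -k or -z add -ir.
So kukuf → kukufovi.

kukufovi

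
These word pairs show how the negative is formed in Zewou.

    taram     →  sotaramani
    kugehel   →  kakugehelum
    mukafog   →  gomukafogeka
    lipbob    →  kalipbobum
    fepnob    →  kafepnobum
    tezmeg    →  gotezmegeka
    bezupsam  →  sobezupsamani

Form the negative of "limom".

solimomani

"limom" ends in -m. The stems ending in -m (taram → sotaramani, bezupsam → sobezupsamani) add so- … -ani around the stem.
The other patterns: stems ending in -g add go- … -eka around the stem; stems ending in -b or -l add ka- … -um around the stem.
So limom → solimomani.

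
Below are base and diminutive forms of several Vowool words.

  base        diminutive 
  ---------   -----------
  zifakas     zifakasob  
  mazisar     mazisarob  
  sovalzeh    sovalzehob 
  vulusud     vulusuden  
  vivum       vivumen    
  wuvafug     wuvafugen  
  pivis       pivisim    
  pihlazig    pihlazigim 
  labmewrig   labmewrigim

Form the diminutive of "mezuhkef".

"mezuhkef" has last vowel 'e'. The one such stem in the data (sovalzeh → sovalzehob) adds -ob, so the same rule applies.
So mezuhkef → mezuhkefob.

mezuhkefob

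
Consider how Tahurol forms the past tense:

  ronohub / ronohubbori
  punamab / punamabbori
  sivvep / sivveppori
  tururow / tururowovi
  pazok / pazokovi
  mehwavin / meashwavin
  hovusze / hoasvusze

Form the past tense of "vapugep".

"vapugep" ends in -p. The one such stem in the data (sivvep → sivveppori) doubles the final consonant and adds -ori (as do ronohub, punamab), so the same rule applies.
So vapugep → vapugeppori.

vapugeppori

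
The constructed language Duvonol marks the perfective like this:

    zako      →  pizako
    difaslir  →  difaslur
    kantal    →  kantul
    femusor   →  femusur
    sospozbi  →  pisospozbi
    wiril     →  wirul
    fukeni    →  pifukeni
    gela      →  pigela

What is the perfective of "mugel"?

sospozbi and wiril both have last vowel 'i' yet inflect differently (pisospozbi, wirul), so the last vowel is not what conditions the rule; whether the stem ends in a vowel or a consonant is.
"mugel" ends in a consonant. The stems ending in a consonant (wiril → wirul, kantal → kantul, difaslir → difaslur) change the last vowel to 'u'.
The other pattern: stems ending in a vowel add the prefix pi-.
So mugel → mugul.

mugul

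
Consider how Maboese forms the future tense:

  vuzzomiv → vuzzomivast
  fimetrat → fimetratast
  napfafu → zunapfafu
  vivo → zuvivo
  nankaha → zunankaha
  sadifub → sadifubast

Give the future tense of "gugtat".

gugtatast

napfafu and sadifub both have last vowel 'u' yet inflect differently (zunapfafu, sadifubast), so the last vowel is not what conditions the rule; whether the stem ends in a vowel or a consonant is.
"gugtat" ends in a consonant. The stems ending in a consonant (sadifub → sadifubast, vuzzomiv → vuzzomivast, fimetrat → fimetratast) add -ast.
The other pattern: stems ending in a vowel add the prefix zu-.
So gugtat → gugtatast.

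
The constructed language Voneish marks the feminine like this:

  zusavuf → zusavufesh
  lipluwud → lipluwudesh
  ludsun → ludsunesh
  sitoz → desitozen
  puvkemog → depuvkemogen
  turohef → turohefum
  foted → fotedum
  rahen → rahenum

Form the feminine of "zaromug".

zusavuf and turohef both end in -f yet inflect differently (zusavufesh, turohefum), so the final letter is not what conditions the rule; the last vowel is.
"zaromug" has last vowel 'u'. The stems whose last vowel is 'u' (zusavuf → zusavufesh, lipluwud → lipluwudesh, ludsun → ludsunesh) add -esh.
The other patterns: stems whose last vowel is 'o' add de- … -en around the stem; stems whose last vowel is 'e' add -um.
So zaromug → zaromugesh.

zaromugesh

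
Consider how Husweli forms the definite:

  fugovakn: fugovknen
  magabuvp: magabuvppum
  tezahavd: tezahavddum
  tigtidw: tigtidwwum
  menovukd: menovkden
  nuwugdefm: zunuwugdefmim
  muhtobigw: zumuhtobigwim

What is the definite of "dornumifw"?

zudornumifwim

menovukd and tezahavd both end in -d yet inflect differently (menovkden, tezahavddum), so the final letter is not what conditions the rule; the second-to-last letter is.
"dornumifw" has second-to-last letter 'f'. The one such stem in the data (nuwugdefm → zunuwugdefmim) adds zu- … -im around the stem, so the same rule applies.
So dornumifw → zudornumifwim.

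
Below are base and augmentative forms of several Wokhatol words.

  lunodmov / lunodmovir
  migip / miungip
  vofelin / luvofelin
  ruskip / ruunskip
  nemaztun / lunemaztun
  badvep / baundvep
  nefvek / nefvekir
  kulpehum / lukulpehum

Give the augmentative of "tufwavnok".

tufwavnokir

badvep and nefvek both have last vowel 'e' yet inflect differently (baundvep, nefvekir), so the last vowel is not what conditions the rule; the final letter is.
"tufwavnok" ends in -k. The one such stem in the data (nefvek → nefvekir) adds -ir, so the same rule applies.
So tufwavnok → tufwavnokir.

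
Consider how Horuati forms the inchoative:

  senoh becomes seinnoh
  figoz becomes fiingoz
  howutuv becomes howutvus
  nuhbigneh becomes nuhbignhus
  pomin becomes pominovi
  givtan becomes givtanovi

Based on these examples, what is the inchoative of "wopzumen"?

wopzumnus

senoh and nuhbigneh both end in -h yet inflect differently (seinnoh, nuhbignhus), so the final letter is not what conditions the rule; the last vowel is.
"wopzumen" has last vowel 'e'. The one such stem in the data (nuhbigneh → nuhbignhus) deletes the last vowel and adds -us (as does howutuv), so the same rule applies.
The other patterns: stems whose last vowel is 'o' insert -in- after the first vowel; stems whose last vowel is 'a' or 'i' add -ovi.
So wopzumen → wopzumnus.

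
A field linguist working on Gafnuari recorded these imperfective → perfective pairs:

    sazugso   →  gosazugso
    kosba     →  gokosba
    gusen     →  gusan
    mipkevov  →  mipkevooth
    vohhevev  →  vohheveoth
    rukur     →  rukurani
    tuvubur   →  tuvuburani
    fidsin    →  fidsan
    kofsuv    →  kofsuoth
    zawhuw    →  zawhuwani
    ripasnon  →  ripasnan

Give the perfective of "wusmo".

"wusmo" ends in -o. The one such stem in the data (sazugso → gosazugso) adds the prefix go-, so the same rule applies.
So wusmo → gowusmo.

gowusmo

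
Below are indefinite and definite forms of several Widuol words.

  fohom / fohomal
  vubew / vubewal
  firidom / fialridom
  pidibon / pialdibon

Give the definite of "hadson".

"hadson" has 2 vowels. The stems with 2 vowels (fohom → fohomal, vubew → vubewal) add -al.
So hadson → hadsonal.

hadsonal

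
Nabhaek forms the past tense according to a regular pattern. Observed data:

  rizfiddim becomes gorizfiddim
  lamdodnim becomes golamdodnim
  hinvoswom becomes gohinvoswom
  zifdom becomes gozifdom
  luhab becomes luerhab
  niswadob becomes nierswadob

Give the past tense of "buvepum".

gobuvepum

"buvepum" ends in -m. The stems ending in -m (rizfiddim → gorizfiddim, lamdodnim → golamdodnim, hinvoswom → gohinvoswom) add the prefix go-.
So buvepum → gobuvepum.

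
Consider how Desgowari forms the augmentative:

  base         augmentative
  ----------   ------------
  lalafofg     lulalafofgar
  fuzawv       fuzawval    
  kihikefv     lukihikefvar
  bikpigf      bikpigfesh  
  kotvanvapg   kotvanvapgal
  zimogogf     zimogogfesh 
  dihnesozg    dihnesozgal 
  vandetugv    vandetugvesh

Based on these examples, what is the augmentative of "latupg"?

latupgal

vandetugv and kihikefv both end in -v yet inflect differently (vandetugvesh, lukihikefvar), so the final letter is not what conditions the rule; the second-to-last letter is.
"latupg" has second-to-last letter 'p'. The one such stem in the data (kotvanvapg → kotvanvapgal) adds -al, so the same rule applies.
So latupg → latupgal.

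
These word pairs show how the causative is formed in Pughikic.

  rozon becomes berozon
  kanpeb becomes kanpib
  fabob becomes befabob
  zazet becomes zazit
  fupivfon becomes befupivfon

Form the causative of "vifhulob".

bevifhulob

"vifhulob" has last vowel 'o'. The stems whose last vowel is 'o' (rozon → berozon, fupivfon → befupivfon, fabob → befabob) add the prefix be-.
So vifhulob → bevifhulob.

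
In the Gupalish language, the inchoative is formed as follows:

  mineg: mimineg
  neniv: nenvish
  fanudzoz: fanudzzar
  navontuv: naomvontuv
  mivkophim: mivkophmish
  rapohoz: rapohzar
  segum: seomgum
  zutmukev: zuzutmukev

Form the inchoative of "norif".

navontuv and zutmukev both end in -v yet inflect differently (naomvontuv, zuzutmukev), so the final letter is not what conditions the rule; the last vowel is.
"norif" has last vowel 'i'. The stems whose last vowel is 'i' (neniv → nenvish, mivkophim → mivkophmish) delete the last vowel and add -ish.
So norif → norfish.

norfish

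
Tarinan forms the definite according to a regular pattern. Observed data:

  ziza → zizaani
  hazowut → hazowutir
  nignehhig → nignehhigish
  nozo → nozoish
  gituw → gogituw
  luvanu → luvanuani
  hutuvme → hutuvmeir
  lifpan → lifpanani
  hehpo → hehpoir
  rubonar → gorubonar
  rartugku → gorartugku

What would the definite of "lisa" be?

hehpo and nozo both end in -o yet inflect differently (hehpoir, nozoish), so the final letter is not what conditions the rule; the first letter is.
"lisa" begins with l-. The stems beginning with l- (luvanu → luvanuani, lifpan → lifpanani) add -ani.
The other patterns: stems beginning with h- add -ir; stems beginning with g- or r- add the prefix go-; stems beginning with n- add -ish.
So lisa → lisaani.

lisaani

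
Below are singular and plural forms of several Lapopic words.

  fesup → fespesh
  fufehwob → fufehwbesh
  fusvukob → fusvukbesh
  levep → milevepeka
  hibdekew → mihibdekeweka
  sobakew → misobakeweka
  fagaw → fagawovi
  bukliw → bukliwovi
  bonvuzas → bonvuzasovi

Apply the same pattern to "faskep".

fesup and levep both end in -p yet inflect differently (fespesh, milevepeka), so the final letter is not what conditions the rule; the last vowel is.
"faskep" has last vowel 'e'. The stems whose last vowel is 'e' (levep → milevepeka, hibdekew → mihibdekeweka, sobakew → misobakeweka) add mi- … -eka around the stem.
The other patterns: stems whose last vowel is 'o' or 'u' delete the last vowel and add -esh; stems whose last vowel is 'a' or 'i' add -ovi.
So faskep → mifaskepeka.

mifaskepeka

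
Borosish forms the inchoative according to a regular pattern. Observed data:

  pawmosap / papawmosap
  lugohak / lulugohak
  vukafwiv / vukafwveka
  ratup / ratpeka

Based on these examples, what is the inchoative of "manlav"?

mamanlav

pawmosap and ratup both end in -p yet inflect differently (papawmosap, ratpeka), so the final letter is not what conditions the rule; the last vowel is.
"manlav" has last vowel 'a'. The stems whose last vowel is 'a' (pawmosap → papawmosap, lugohak → lulugohak) repeat the first consonant+vowel as a prefix.
The other pattern: stems whose last vowel is 'i' or 'u' delete the last vowel and add -eka.
So manlav → mamanlav.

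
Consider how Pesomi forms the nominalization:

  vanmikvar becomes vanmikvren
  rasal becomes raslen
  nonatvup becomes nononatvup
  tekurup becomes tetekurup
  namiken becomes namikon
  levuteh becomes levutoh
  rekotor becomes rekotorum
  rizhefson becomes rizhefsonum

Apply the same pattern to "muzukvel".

muzukvol

"muzukvel" has last vowel 'e'. The stems whose last vowel is 'e' (namiken → namikon, levuteh → levutoh) change the last vowel to 'o'.
The other patterns: stems whose last vowel is 'a' delete the last vowel and add -en; stems whose last vowel is 'u' repeat the first consonant+vowel as a prefix; stems whose last vowel is 'o' add -um.
So muzukvel → muzukvol.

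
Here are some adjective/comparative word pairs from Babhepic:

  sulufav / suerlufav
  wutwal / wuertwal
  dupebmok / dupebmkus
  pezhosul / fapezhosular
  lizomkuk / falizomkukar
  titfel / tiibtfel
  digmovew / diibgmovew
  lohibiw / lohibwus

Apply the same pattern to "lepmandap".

leerpmandap

wutwal and pezhosul both end in -l yet inflect differently (wuertwal, fapezhosular), so the final letter is not what conditions the rule; the last vowel is.
"lepmandap" has last vowel 'a'. The stems whose last vowel is 'a' (sulufav → suerlufav, wutwal → wuertwal) insert -er- after the first vowel.
The other patterns: stems whose last vowel is 'u' add fa- … -ar around the stem; stems whose last vowel is 'e' insert -ib- after the first vowel; stems whose last vowel is 'i' or 'o' delete the last vowel and add -us.
So lepmandap → leerpmandap.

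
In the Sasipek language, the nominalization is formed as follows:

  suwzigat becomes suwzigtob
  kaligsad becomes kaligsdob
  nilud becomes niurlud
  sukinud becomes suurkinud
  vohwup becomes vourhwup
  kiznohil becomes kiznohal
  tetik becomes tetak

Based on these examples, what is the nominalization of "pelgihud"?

peurlgihud

kaligsad and nilud both end in -d yet inflect differently (kaligsdob, niurlud), so the final letter is not what conditions the rule; the last vowel is.
"pelgihud" has last vowel 'u'. The stems whose last vowel is 'u' (nilud → niurlud, sukinud → suurkinud, vohwup → vourhwup) insert -ur- after the first vowel.
The other patterns: stems whose last vowel is 'a' delete the last vowel and add -ob; stems whose last vowel is 'i' change the last vowel to 'a'.
So pelgihud → peurlgihud.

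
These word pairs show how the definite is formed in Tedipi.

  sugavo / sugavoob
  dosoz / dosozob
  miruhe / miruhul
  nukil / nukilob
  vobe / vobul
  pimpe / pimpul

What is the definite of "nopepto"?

nopeptoob

pimpe and dosoz both have 2 vowels yet inflect differently (pimpul, dosozob), so the number of vowels is not what conditions the rule; the final letter is.
"nopepto" ends in -o. The one such stem in the data (sugavo → sugavoob) adds -ob, so the same rule applies.
The other pattern: stems ending in -e drop the final letter and add -ul.
So nopepto → nopeptoob.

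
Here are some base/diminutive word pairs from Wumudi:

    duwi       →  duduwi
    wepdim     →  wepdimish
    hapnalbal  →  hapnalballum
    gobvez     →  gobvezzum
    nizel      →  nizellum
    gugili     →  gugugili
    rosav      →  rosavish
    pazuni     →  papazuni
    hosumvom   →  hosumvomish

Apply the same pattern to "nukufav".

pazuni and wepdim both have last vowel 'i' yet inflect differently (papazuni, wepdimish), so the last vowel is not what conditions the rule; the final letter is.
"nukufav" ends in -v. The one such stem in the data (rosav → rosavish) adds -ish, so the same rule applies.
The other patterns: stems ending in -i repeat the first consonant+vowel as a prefix; stems ending in -l or -z double the final consonant and add -um.
So nukufav → nukufavish.

nukufavish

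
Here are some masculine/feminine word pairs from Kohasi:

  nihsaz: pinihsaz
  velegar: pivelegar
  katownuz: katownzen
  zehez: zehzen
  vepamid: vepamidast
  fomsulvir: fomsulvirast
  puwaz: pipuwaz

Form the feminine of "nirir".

nirirast

velegar and fomsulvir both end in -r yet inflect differently (pivelegar, fomsulvirast), so the final letter is not what conditions the rule; the last vowel is.
"nirir" has last vowel 'i'. The stems whose last vowel is 'i' (fomsulvir → fomsulvirast, vepamid → vepamidast) add -ast.
The other patterns: stems whose last vowel is 'a' add the prefix pi-; stems whose last vowel is 'e' or 'u' delete the last vowel and add -en.
So nirir → nirirast.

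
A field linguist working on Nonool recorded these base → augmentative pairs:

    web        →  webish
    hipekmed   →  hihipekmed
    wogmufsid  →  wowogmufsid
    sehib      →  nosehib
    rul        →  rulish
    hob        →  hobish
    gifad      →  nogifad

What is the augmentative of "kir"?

kirish

web and sehib both end in -b yet inflect differently (webish, nosehib), so the final letter is not what conditions the rule; the number of vowels is.
"kir" has 1 vowel. The stems with 1 vowel (web → webish, rul → rulish, hob → hobish) add -ish.
So kir → kirish.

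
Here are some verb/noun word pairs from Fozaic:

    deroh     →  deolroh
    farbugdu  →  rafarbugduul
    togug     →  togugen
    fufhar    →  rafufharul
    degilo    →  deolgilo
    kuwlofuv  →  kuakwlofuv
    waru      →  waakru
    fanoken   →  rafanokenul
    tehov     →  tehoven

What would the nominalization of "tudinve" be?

"tudinve" begins with t-. The stems beginning with t- (togug → togugen, tehov → tehoven) add -en.
So tudinve → tudinveen.

tudinveen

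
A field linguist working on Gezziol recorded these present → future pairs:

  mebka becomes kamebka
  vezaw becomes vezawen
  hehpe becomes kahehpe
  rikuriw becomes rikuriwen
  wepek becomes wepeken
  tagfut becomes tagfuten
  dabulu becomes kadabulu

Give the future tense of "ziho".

kaziho

"ziho" ends in a vowel. The stems ending in a vowel (hehpe → kahehpe, dabulu → kadabulu, mebka → kamebka) add the prefix ka-.
The other pattern: stems ending in a consonant add -en.
So ziho → kaziho.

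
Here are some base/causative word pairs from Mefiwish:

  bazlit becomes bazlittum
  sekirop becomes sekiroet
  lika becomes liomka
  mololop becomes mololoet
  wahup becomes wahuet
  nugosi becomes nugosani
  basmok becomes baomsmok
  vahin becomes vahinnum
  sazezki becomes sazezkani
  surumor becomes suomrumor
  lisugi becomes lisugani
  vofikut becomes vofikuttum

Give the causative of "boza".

boomza

vofikut and wahup both have last vowel 'u' yet inflect differently (vofikuttum, wahuet), so the last vowel is not what conditions the rule; the final letter is.
"boza" ends in -a. The one such stem in the data (lika → liomka) inserts -om- after the first vowel (as do surumor, basmok), so the same rule applies.
The other patterns: stems ending in -n or -t double the final consonant and add -um; stems ending in -p drop the final letter and add -et; stems ending in -i drop the final letter and add -ani.
So boza → boomza.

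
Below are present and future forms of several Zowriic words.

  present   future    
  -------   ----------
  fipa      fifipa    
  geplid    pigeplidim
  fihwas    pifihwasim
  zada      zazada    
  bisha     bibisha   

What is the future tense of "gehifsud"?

pigehifsudim

bisha and fihwas both have last vowel 'a' yet inflect differently (bibisha, pifihwasim), so the last vowel is not what conditions the rule; whether the stem ends in a vowel or a consonant is.
"gehifsud" ends in a consonant. The stems ending in a consonant (geplid → pigeplidim, fihwas → pifihwasim) add pi- … -im around the stem.
So gehifsud → pigehifsudim.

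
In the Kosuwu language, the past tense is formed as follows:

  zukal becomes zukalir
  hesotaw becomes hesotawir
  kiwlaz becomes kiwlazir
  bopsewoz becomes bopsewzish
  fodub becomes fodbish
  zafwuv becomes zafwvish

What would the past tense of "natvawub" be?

"natvawub" has last vowel 'u'. The stems whose last vowel is 'u' (fodub → fodbish, zafwuv → zafwvish) delete the last vowel and add -ish.
So natvawub → natvawbish.

natvawbish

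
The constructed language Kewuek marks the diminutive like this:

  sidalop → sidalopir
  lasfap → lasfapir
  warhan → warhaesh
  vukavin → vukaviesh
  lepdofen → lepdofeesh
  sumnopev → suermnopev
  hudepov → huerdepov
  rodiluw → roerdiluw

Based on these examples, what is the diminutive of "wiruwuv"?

wierruwuv

lasfap and warhan both have last vowel 'a' yet inflect differently (lasfapir, warhaesh), so the last vowel is not what conditions the rule; the final letter is.
"wiruwuv" ends in -v. The stems ending in -v (sumnopev → suermnopev, hudepov → huerdepov) insert -er- after the first vowel.
So wiruwuv → wierruwuv.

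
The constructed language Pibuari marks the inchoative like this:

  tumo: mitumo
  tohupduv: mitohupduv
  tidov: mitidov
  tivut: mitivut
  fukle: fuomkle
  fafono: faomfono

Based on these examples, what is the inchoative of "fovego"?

tumo and fafono both end in -o yet inflect differently (mitumo, faomfono), so the final letter is not what conditions the rule; the first letter is.
"fovego" begins with f-. The stems beginning with f- (fukle → fuomkle, fafono → faomfono) insert -om- after the first vowel.
So fovego → foomvego.

foomvego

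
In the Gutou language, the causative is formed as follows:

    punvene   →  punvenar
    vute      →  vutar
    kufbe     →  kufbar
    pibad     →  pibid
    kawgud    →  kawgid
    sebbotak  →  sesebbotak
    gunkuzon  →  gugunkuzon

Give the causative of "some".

somar

pibad and sebbotak both have last vowel 'a' yet inflect differently (pibid, sesebbotak), so the last vowel is not what conditions the rule; the final letter is.
"some" ends in -e. The stems ending in -e (punvene → punvenar, vute → vutar, kufbe → kufbar) drop the final letter and add -ar.
So some → somar.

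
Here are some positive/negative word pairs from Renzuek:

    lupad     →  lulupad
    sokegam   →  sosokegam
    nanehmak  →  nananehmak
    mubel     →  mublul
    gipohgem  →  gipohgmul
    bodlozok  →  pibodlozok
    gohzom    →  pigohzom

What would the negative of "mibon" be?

pimibon

sokegam and gipohgem both end in -m yet inflect differently (sosokegam, gipohgmul), so the final letter is not what conditions the rule; the last vowel is.
"mibon" has last vowel 'o'. The stems whose last vowel is 'o' (bodlozok → pibodlozok, gohzom → pigohzom) add the prefix pi-.
The other patterns: stems whose last vowel is 'a' repeat the first consonant+vowel as a prefix; stems whose last vowel is 'e' delete the last vowel and add -ul.
So mibon → pimibon.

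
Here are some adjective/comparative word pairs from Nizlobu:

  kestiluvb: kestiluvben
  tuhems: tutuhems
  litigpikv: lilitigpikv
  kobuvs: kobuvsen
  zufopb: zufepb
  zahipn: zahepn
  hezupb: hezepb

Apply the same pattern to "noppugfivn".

kestiluvb and zufopb both end in -b yet inflect differently (kestiluvben, zufepb), so the final letter is not what conditions the rule; the second-to-last letter is.
"noppugfivn" has second-to-last letter 'v'. The stems whose second-to-last letter is 'v' (kobuvs → kobuvsen, kestiluvb → kestiluvben) add -en.
The other patterns: stems whose second-to-last letter is 'p' change the last vowel to 'e'; stems whose second-to-last letter is 'k' or 'm' repeat the first consonant+vowel as a prefix.
So noppugfivn → noppugfivnen.

noppugfivnen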